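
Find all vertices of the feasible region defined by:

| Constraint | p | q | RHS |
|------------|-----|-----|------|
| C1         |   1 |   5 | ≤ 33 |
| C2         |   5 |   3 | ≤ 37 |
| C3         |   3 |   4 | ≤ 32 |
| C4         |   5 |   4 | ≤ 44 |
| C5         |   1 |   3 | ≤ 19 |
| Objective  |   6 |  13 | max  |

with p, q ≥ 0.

(0, 0), (7.4, 0), (4.727, 4.455), (4, 5), (0, 6.333)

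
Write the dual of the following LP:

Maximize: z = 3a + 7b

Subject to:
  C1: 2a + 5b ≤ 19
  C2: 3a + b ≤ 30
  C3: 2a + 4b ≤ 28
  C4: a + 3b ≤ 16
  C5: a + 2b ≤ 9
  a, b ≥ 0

Primal max cᵀx s.t. Ax ≤ b, x ≥ 0  →  Dual min bᵀy s.t. Aᵀy ≥ c, y ≥ 0.

Minimize: z = 19y1 + 30y2 + 28y3 + 16y4 + 9y5

Subject to:
  2y1 + 3y2 + 2y3 + y4 + y5 ≥ 3
  5y1 + y2 + 4y3 + 3y4 + 2y5 ≥ 7
  y1, y2, y3, y4, y5 ≥ 0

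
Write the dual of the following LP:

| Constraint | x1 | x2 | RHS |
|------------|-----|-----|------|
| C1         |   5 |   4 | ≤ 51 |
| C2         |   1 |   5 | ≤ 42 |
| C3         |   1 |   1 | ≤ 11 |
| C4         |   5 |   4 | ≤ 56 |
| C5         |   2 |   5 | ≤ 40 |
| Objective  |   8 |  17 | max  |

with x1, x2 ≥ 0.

Primal max cᵀx s.t. Ax ≤ b, x ≥ 0  →  Dual min bᵀy s.t. Aᵀy ≥ c, y ≥ 0.

Minimize: z = 51y1 + 42y2 + 11y3 + 56y4 + 40y5

Subject to:
  5y1 + y2 + y3 + 5y4 + 2y5 ≥ 8
  4y1 + 5y2 + y3 + 4y4 + 5y5 ≥ 17
  y1, y2, y3, y4, y5 ≥ 0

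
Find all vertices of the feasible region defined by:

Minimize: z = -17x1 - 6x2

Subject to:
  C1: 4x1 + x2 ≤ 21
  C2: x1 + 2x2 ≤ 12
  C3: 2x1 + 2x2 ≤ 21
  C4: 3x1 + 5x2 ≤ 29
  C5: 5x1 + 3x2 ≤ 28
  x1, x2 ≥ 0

(0, 0), (5.25, 0), (5, 1), (3.312, 3.812), (0, 5.8)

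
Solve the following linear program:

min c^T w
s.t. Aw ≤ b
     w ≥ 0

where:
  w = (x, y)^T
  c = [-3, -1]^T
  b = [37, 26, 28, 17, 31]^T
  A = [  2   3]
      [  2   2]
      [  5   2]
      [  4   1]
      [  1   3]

Evaluate the objective at each vertex of the feasible region:
  z(0, 0) = 0
  z(4.25, 0) = -12.75
  z(2, 9) = -15  ←
  z(1.692, 9.769) = -14.85
  z(0, 10.33) = -10.33
The minimum is at x = 2, y = 9.

x = 2, y = 9, z = -15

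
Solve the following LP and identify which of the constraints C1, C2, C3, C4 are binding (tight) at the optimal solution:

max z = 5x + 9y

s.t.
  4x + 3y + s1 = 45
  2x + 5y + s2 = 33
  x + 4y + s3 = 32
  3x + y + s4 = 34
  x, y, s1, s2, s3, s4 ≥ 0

At x = 9, y = 3, compute slack b - a·x for each constraint:
  C1: 45 − 45 = 0  (binding)
  C2: 33 − 33 = 0  (binding)
  C3: 32 − 21 = 11  (slack)
  C4: 34 − 30 = 4  (slack)

Optimal: x = 9, y = 3
Binding: C1, C2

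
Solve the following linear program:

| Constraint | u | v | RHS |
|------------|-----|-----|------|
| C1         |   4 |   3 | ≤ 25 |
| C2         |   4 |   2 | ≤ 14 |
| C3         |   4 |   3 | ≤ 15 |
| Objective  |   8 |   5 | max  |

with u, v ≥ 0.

Evaluate the objective at each vertex of the feasible region:
  z(0, 0) = 0
  z(3.5, 0) = 28
  z(3, 1) = 29  ←
  z(0, 5) = 25
The maximum is at u = 3, v = 1.

u = 3, v = 1, z = 29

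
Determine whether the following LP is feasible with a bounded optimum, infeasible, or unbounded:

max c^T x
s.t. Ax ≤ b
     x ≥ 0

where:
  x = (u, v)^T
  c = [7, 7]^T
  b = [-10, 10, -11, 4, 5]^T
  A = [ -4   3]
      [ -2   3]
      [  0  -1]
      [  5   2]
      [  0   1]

Infeasible (no feasible solution exists)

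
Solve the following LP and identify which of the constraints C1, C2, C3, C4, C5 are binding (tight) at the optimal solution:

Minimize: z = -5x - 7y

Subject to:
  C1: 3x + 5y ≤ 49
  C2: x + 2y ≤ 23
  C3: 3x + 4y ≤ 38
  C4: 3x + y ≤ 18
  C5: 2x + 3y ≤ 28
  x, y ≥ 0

At x = 2, y = 8, compute slack b - a·x for each constraint:
  C1: 49 − 46 = 3  (slack)
  C2: 23 − 18 = 5  (slack)
  C3: 38 − 38 = 0  (binding)
  C4: 18 − 14 = 4  (slack)
  C5: 28 − 28 = 0  (binding)

Optimal: x = 2, y = 8
Binding: C3, C5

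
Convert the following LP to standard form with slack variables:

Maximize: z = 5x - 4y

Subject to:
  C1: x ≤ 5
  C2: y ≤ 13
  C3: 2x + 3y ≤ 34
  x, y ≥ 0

max z = 5x - 4y

s.t.
  x + s1 = 5
  y + s2 = 13
  2x + 3y + s3 = 34
  x, y, s1, s2, s3 ≥ 0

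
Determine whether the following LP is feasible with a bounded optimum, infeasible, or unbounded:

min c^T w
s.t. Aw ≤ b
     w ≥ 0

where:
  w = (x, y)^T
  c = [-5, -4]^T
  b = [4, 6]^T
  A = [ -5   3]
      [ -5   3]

Unbounded (objective can decrease without bound)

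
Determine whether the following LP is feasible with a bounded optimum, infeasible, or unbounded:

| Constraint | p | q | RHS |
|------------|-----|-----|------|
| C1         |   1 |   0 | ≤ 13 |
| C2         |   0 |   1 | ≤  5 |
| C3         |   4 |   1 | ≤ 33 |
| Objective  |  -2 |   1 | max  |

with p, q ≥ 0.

Feasible with a bounded optimal solution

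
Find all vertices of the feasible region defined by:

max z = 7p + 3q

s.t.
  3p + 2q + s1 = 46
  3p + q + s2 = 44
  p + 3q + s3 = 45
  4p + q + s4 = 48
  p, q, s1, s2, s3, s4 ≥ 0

(0, 0), (12, 0), (10, 8), (6.857, 12.71), (0, 15)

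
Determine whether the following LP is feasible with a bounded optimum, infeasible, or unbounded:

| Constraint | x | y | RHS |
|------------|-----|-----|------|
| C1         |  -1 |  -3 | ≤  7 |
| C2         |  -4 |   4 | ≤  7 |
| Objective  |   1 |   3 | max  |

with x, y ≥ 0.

Unbounded (objective can increase without bound)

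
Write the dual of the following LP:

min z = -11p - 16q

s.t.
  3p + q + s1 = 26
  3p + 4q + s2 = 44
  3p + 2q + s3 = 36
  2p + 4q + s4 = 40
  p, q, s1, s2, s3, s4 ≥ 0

Primal min cᵀx s.t. Ax ≤ b, x ≥ 0  →  Dual max −bᵀy s.t. Aᵀy ≥ −c, y ≥ 0.

Maximize: z = -26y1 - 44y2 - 36y3 - 40y4

Subject to:
  3y1 + 3y2 + 3y3 + 2y4 ≥ 11
  y1 + 4y2 + 2y3 + 4y4 ≥ 16
  y1, y2, y3, y4 ≥ 0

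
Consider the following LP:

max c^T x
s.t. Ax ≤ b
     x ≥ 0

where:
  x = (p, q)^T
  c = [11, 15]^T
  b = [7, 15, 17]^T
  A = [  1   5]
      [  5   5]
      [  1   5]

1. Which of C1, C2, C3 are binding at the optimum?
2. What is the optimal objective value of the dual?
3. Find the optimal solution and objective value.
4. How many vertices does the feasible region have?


1. C1, C2
2. 37
3. p = 2, q = 1, z = 37
4. 4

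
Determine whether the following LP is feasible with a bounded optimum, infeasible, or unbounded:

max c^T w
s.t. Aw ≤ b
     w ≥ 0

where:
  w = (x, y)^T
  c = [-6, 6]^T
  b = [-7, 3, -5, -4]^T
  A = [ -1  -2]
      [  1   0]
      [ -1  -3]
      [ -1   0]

Infeasible (no feasible solution exists)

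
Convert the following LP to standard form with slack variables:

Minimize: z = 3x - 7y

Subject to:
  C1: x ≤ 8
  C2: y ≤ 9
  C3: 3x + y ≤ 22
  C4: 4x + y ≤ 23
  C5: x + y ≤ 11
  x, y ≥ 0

min z = 3x - 7y

s.t.
  x + s1 = 8
  y + s2 = 9
  3x + y + s3 = 22
  4x + y + s4 = 23
  x + y + s5 = 11
  x, y, s1, s2, s3, s4, s5 ≥ 0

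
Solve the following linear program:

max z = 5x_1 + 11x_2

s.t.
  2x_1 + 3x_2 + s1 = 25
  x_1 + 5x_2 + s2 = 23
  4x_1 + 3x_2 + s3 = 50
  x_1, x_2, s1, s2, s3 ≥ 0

Evaluate the objective at each vertex of the feasible region:
  z(0, 0) = 0
  z(12.5, 0) = 62.5
  z(8, 3) = 73  ←
  z(0, 4.6) = 50.6
The maximum is at x_1 = 8, x_2 = 3.

x_1 = 8, x_2 = 3, z = 73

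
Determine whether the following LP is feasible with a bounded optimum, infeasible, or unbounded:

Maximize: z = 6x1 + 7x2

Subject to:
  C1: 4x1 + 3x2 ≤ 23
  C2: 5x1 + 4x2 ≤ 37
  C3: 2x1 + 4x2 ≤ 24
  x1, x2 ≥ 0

Feasible with a bounded optimal solution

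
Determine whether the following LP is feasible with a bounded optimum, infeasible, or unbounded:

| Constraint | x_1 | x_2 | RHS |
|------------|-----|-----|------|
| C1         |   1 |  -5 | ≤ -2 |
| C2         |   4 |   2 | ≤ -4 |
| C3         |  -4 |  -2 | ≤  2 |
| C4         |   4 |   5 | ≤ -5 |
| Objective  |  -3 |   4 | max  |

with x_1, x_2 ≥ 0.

Infeasible (no feasible solution exists)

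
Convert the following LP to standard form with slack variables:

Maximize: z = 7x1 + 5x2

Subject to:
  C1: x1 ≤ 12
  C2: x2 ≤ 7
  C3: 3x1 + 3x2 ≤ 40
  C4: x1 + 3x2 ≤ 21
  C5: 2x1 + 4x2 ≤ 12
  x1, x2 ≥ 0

max z = 7x1 + 5x2

s.t.
  x1 + s1 = 12
  x2 + s2 = 7
  3x1 + 3x2 + s3 = 40
  x1 + 3x2 + s4 = 21
  2x1 + 4x2 + s5 = 12
  x1, x2, s1, s2, s3, s4, s5 ≥ 0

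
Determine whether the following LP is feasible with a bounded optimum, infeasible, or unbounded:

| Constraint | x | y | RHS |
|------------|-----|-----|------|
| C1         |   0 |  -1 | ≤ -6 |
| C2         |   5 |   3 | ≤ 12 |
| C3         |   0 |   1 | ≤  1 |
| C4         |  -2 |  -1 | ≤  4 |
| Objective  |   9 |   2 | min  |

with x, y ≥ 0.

Infeasible (no feasible solution exists)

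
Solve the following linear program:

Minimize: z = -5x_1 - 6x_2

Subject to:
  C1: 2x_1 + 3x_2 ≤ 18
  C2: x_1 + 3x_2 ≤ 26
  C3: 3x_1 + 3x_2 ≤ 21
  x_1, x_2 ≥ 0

Evaluate the objective at each vertex of the feasible region:
  z(0, 0) = 0
  z(7, 0) = -35
  z(3, 4) = -39  ←
  z(0, 6) = -36
The minimum is at x_1 = 3, x_2 = 4.

x_1 = 3, x_2 = 4, z = -39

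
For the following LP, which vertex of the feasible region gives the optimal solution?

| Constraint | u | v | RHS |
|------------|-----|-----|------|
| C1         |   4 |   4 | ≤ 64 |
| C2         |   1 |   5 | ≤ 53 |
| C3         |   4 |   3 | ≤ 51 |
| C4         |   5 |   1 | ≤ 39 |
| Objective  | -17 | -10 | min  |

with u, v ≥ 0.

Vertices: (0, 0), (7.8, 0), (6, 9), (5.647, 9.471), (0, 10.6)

Evaluate the objective at each vertex of the feasible region:
  z(0, 0) = 0
  z(7.8, 0) = -132.6
  z(6, 9) = -192  ←
  z(5.647, 9.471) = -190.7
  z(0, 10.6) = -106
The minimum is at u = 6, v = 9.

(6, 9)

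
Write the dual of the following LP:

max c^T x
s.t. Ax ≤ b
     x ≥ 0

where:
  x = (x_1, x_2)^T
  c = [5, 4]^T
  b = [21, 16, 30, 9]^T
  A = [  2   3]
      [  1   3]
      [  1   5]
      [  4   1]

Primal max cᵀx s.t. Ax ≤ b, x ≥ 0  →  Dual min bᵀy s.t. Aᵀy ≥ c, y ≥ 0.

Minimize: z = 21y1 + 16y2 + 30y3 + 9y4

Subject to:
  2y1 + y2 + y3 + 4y4 ≥ 5
  3y1 + 3y2 + 5y3 + y4 ≥ 4
  y1, y2, y3, y4 ≥ 0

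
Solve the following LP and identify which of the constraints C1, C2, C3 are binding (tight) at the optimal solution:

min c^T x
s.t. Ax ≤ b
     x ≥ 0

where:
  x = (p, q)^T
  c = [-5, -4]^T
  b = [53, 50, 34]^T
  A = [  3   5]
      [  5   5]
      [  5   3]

At p = 2, q = 8, compute slack b - a·x for each constraint:
  C1: 53 − 46 = 7  (slack)
  C2: 50 − 50 = 0  (binding)
  C3: 34 − 34 = 0  (binding)

Optimal: p = 2, q = 8
Binding: C2, C3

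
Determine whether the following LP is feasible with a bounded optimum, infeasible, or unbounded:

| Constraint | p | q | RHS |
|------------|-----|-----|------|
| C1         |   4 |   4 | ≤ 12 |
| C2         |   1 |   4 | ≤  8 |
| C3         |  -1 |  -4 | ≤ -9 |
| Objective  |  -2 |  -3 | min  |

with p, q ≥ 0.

Infeasible (no feasible solution exists)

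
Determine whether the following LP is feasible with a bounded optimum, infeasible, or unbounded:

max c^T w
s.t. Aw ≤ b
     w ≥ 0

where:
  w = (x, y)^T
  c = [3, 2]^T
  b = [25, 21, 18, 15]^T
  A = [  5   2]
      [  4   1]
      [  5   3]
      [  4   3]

Feasible with a bounded optimal solution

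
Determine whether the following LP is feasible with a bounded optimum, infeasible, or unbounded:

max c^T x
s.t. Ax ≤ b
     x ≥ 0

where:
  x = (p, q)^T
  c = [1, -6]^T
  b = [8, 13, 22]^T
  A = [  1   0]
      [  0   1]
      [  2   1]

Feasible with a bounded optimal solution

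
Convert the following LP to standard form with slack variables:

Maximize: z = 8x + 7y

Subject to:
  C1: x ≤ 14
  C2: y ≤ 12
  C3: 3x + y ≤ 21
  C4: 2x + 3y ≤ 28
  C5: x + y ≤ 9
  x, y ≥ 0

max z = 8x + 7y

s.t.
  x + s1 = 14
  y + s2 = 12
  3x + y + s3 = 21
  2x + 3y + s4 = 28
  x + y + s5 = 9
  x, y, s1, s2, s3, s4, s5 ≥ 0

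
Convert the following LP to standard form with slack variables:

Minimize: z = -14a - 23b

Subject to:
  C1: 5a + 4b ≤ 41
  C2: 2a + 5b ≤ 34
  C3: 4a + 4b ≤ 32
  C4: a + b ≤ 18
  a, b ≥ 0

min z = -14a - 23b

s.t.
  5a + 4b + s1 = 41
  2a + 5b + s2 = 34
  4a + 4b + s3 = 32
  a + b + s4 = 18
  a, b, s1, s2, s3, s4 ≥ 0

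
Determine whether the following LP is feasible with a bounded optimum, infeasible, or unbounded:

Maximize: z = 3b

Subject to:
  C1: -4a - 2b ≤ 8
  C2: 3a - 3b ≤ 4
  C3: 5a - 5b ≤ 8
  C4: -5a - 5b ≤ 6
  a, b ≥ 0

Unbounded (objective can increase without bound)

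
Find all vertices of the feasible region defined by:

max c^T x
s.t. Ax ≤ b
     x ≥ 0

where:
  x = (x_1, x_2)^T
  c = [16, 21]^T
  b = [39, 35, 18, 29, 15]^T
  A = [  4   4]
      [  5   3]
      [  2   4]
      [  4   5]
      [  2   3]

(0, 0), (7, 0), (6.769, 0.3846), (6, 1), (3, 3), (0, 4.5)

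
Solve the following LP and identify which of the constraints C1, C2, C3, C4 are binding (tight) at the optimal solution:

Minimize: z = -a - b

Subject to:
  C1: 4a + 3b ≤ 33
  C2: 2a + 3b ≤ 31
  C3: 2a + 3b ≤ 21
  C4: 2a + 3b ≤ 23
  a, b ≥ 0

At a = 6, b = 3, compute slack b - a·x for each constraint:
  C1: 33 − 33 = 0  (binding)
  C2: 31 − 21 = 10  (slack)
  C3: 21 − 21 = 0  (binding)
  C4: 23 − 21 = 2  (slack)

Optimal: a = 6, b = 3
Binding: C1, C3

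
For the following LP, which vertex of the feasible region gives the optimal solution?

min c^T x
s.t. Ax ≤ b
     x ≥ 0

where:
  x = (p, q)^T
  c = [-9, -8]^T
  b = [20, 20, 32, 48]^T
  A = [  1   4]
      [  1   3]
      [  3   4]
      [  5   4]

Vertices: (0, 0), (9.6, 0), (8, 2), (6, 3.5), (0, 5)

Evaluate the objective at each vertex of the feasible region:
  z(0, 0) = 0
  z(9.6, 0) = -86.4
  z(8, 2) = -88  ←
  z(6, 3.5) = -82
  z(0, 5) = -40
The minimum is at p = 8, q = 2.

(8, 2)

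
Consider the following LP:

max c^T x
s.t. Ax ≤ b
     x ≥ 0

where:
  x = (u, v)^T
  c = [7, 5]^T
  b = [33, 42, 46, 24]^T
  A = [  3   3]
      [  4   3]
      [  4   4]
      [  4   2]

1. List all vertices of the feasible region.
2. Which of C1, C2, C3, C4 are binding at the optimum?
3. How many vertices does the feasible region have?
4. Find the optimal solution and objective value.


1. (0, 0), (6, 0), (1, 10), (0, 11)
2. C1, C4
3. 4
4. u = 1, v = 10, z = 57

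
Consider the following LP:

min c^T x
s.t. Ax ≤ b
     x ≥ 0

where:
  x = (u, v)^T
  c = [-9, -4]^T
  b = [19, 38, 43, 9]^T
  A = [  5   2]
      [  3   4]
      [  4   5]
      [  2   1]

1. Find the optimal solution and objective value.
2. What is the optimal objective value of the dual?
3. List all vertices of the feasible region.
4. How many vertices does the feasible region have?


1. u = 1, v = 7, z = -37
2. -37
3. (0, 0), (3.8, 0), (1, 7), (0.3333, 8.333), (0, 8.6)
4. 5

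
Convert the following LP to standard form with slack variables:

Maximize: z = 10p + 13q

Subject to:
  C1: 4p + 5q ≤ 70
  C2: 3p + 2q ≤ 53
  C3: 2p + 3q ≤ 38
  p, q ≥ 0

max z = 10p + 13q

s.t.
  4p + 5q + s1 = 70
  3p + 2q + s2 = 53
  2p + 3q + s3 = 38
  p, q, s1, s2, s3 ≥ 0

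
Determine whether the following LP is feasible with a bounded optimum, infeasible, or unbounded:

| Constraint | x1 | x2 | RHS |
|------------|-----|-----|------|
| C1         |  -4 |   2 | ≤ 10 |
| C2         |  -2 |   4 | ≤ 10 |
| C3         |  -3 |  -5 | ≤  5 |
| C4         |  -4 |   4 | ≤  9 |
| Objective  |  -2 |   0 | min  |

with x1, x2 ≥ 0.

Unbounded (objective can decrease without bound)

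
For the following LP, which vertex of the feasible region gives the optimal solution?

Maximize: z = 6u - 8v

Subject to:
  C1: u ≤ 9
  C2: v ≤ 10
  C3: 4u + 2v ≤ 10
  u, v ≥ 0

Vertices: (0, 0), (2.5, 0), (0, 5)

Evaluate the objective at each vertex of the feasible region:
  z(0, 0) = 0
  z(2.5, 0) = 15  ←
  z(0, 5) = -40
The maximum is at u = 2.5, v = 0.

(2.5, 0)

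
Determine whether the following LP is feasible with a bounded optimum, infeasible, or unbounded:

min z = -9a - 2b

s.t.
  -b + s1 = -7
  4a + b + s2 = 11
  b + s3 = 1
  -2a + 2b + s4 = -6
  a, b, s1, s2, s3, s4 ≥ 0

Infeasible (no feasible solution exists)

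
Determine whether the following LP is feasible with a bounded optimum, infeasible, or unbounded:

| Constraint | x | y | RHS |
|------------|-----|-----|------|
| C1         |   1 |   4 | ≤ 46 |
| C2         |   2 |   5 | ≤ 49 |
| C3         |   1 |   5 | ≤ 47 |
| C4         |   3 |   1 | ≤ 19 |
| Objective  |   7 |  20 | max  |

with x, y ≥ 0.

Feasible with a bounded optimal solution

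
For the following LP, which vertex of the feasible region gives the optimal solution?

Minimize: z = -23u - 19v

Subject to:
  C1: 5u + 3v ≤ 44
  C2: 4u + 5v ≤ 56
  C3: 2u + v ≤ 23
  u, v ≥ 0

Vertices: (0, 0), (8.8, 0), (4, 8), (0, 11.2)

Evaluate the objective at each vertex of the feasible region:
  z(0, 0) = 0
  z(8.8, 0) = -202.4
  z(4, 8) = -244  ←
  z(0, 11.2) = -212.8
The minimum is at u = 4, v = 8.

(4, 8)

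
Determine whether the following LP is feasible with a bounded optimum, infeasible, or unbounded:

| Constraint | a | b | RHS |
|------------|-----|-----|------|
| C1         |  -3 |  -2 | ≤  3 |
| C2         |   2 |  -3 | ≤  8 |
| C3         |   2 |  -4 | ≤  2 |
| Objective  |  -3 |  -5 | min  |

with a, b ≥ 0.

Unbounded (objective can decrease without bound)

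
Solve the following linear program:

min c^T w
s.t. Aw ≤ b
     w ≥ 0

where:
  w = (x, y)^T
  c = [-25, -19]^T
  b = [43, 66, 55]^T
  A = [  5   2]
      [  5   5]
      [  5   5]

Evaluate the objective at each vertex of the feasible region:
  z(0, 0) = 0
  z(8.6, 0) = -215
  z(7, 4) = -251  ←
  z(0, 11) = -209
The minimum is at x = 7, y = 4.

x = 7, y = 4, z = -251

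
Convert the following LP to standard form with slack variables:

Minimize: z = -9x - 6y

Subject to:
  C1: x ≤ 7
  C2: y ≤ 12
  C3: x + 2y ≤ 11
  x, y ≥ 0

min z = -9x - 6y

s.t.
  x + s1 = 7
  y + s2 = 12
  x + 2y + s3 = 11
  x, y, s1, s2, s3 ≥ 0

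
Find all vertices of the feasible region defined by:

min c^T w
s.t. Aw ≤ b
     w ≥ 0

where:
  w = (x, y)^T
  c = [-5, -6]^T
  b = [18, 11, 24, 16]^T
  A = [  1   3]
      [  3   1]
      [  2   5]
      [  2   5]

(0, 0), (3.667, 0), (3, 2), (0, 3.2)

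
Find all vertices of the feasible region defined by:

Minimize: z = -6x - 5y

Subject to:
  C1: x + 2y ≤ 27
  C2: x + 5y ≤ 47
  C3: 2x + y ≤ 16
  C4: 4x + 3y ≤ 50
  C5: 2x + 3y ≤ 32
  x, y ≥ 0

(0, 0), (8, 0), (4, 8), (2.714, 8.857), (0, 9.4)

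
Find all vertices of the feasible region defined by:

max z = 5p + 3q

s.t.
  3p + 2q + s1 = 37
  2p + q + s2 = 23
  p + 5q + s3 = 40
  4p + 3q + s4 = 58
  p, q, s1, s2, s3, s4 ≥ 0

(0, 0), (11.5, 0), (9, 5), (8.077, 6.385), (0, 8)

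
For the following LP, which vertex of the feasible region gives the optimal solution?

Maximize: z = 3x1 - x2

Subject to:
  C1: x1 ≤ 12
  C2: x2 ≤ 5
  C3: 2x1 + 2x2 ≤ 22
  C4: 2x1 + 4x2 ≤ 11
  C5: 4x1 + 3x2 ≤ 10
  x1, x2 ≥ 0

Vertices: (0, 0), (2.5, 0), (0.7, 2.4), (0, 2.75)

Evaluate the objective at each vertex of the feasible region:
  z(0, 0) = 0
  z(2.5, 0) = 7.5  ←
  z(0.7, 2.4) = -0.3
  z(0, 2.75) = -2.75
The maximum is at x1 = 2.5, x2 = 0.

(2.5, 0)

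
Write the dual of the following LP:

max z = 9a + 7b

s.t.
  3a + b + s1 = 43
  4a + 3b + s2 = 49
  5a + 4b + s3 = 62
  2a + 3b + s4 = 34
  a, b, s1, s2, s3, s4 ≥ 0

Primal max cᵀx s.t. Ax ≤ b, x ≥ 0  →  Dual min bᵀy s.t. Aᵀy ≥ c, y ≥ 0.

Minimize: z = 43y1 + 49y2 + 62y3 + 34y4

Subject to:
  3y1 + 4y2 + 5y3 + 2y4 ≥ 9
  y1 + 3y2 + 4y3 + 3y4 ≥ 7
  y1, y2, y3, y4 ≥ 0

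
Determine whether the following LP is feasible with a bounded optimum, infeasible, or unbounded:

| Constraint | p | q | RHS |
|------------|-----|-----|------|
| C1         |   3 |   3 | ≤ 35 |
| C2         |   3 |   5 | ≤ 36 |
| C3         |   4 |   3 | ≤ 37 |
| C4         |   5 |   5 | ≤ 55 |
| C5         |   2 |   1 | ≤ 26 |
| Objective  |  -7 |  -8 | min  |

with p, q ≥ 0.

Feasible with a bounded optimal solution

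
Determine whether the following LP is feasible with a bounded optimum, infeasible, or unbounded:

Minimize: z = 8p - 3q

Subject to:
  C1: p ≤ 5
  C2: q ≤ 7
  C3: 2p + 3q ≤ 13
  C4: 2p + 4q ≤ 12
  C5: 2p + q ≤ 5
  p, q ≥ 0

Feasible with a bounded optimal solution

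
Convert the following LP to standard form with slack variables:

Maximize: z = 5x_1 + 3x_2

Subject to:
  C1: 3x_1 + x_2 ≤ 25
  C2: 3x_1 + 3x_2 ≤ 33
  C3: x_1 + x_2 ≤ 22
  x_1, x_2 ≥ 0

max z = 5x_1 + 3x_2

s.t.
  3x_1 + x_2 + s1 = 25
  3x_1 + 3x_2 + s2 = 33
  x_1 + x_2 + s3 = 22
  x_1, x_2, s1, s2, s3 ≥ 0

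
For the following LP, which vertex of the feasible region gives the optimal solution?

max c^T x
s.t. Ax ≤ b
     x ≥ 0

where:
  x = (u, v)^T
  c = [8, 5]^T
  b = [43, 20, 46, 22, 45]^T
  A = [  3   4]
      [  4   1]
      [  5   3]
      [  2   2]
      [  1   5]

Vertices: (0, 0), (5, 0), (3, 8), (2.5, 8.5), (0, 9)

Evaluate the objective at each vertex of the feasible region:
  z(0, 0) = 0
  z(5, 0) = 40
  z(3, 8) = 64  ←
  z(2.5, 8.5) = 62.5
  z(0, 9) = 45
The maximum is at u = 3, v = 8.

(3, 8)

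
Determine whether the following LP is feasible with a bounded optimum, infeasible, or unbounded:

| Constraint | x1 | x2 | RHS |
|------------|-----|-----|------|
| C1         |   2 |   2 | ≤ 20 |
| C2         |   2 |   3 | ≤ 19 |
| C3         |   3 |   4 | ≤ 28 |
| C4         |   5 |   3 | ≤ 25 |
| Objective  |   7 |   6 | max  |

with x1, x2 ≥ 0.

Feasible with a bounded optimal solution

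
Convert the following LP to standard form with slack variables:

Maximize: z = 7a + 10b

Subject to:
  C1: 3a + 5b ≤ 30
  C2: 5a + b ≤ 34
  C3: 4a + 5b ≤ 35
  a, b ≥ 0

max z = 7a + 10b

s.t.
  3a + 5b + s1 = 30
  5a + b + s2 = 34
  4a + 5b + s3 = 35
  a, b, s1, s2, s3 ≥ 0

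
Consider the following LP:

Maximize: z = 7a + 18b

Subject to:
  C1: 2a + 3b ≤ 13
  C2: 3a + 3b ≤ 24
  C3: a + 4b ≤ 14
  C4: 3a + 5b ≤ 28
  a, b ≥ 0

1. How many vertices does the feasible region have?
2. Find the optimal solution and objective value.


1. 4
2. a = 2, b = 3, z = 68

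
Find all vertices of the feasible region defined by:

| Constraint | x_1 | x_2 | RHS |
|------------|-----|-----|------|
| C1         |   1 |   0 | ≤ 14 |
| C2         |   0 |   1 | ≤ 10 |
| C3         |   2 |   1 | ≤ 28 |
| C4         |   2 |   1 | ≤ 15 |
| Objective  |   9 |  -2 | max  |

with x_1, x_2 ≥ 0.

(0, 0), (7.5, 0), (2.5, 10), (0, 10)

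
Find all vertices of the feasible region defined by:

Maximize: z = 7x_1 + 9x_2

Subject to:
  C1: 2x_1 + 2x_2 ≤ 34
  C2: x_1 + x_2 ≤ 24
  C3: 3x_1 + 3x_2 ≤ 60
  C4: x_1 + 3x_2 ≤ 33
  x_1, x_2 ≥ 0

(0, 0), (17, 0), (9, 8), (0, 11)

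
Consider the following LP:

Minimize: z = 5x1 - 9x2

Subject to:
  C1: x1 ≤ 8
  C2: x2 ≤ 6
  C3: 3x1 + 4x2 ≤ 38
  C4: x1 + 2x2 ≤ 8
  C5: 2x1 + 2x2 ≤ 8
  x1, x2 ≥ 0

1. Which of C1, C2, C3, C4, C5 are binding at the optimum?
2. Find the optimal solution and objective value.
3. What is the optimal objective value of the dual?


1. C4, C5
2. x1 = 0, x2 = 4, z = -36
3. -36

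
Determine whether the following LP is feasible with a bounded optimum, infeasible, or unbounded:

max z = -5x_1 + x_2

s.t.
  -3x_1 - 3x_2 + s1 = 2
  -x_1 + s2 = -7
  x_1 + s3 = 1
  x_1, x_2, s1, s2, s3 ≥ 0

Infeasible (no feasible solution exists)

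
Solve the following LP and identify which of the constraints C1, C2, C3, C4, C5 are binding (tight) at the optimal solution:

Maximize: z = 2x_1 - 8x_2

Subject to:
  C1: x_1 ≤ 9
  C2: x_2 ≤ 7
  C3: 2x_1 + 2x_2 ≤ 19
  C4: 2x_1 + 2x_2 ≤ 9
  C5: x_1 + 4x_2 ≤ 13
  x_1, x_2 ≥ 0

At x_1 = 4.5, x_2 = 0, compute slack b - a·x for each constraint:
  C1: 9 − 4.5 = 4.5  (slack)
  C2: 7 − 0 = 7  (slack)
  C3: 19 − 9 = 10  (slack)
  C4: 9 − 9 = 0  (binding)
  C5: 13 − 4.5 = 8.5  (slack)

Optimal: x_1 = 4.5, x_2 = 0
Binding: C4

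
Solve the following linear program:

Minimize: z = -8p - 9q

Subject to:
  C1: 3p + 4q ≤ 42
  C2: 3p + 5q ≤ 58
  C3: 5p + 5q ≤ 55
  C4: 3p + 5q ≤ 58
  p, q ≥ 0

Evaluate the objective at each vertex of the feasible region:
  z(0, 0) = 0
  z(11, 0) = -88
  z(2, 9) = -97  ←
  z(0, 10.5) = -94.5
The minimum is at p = 2, q = 9.

p = 2, q = 9, z = -97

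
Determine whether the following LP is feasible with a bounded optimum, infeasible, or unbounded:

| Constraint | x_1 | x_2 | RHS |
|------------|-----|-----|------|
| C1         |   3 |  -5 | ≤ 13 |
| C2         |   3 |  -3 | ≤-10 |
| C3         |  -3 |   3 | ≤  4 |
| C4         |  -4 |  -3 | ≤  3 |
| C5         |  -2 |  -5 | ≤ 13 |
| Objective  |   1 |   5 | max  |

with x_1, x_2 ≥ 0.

Infeasible (no feasible solution exists)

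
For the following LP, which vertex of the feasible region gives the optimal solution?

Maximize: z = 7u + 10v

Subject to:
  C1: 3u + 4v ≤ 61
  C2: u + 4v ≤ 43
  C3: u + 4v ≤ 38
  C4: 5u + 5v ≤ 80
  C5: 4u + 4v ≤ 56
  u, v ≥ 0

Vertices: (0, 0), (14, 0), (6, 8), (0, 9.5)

Evaluate the objective at each vertex of the feasible region:
  z(0, 0) = 0
  z(14, 0) = 98
  z(6, 8) = 122  ←
  z(0, 9.5) = 95
The maximum is at u = 6, v = 8.

(6, 8)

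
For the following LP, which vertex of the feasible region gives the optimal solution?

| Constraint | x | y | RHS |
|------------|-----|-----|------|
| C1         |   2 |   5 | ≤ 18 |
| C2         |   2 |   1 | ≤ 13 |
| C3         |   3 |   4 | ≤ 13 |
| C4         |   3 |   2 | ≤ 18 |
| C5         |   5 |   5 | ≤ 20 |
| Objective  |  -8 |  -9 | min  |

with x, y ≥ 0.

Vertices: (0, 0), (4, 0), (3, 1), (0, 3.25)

Evaluate the objective at each vertex of the feasible region:
  z(0, 0) = 0
  z(4, 0) = -32
  z(3, 1) = -33  ←
  z(0, 3.25) = -29.25
The minimum is at x = 3, y = 1.

(3, 1)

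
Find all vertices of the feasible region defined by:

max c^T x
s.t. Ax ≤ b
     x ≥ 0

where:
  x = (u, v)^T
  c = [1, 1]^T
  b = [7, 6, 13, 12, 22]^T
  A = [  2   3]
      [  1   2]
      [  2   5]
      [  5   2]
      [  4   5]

(0, 0), (2.4, 0), (2, 1), (0, 2.333)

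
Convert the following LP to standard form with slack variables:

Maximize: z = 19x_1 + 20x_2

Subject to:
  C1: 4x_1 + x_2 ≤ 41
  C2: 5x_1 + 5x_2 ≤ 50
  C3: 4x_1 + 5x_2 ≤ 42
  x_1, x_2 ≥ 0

max z = 19x_1 + 20x_2

s.t.
  4x_1 + x_2 + s1 = 41
  5x_1 + 5x_2 + s2 = 50
  4x_1 + 5x_2 + s3 = 42
  x_1, x_2, s1, s2, s3 ≥ 0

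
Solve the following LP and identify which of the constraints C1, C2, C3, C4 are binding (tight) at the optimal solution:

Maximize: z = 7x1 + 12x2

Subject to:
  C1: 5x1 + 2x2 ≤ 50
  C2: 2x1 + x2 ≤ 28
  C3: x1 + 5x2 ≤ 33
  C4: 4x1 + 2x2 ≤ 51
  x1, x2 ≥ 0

At x1 = 8, x2 = 5, compute slack b - a·x for each constraint:
  C1: 50 − 50 = 0  (binding)
  C2: 28 − 21 = 7  (slack)
  C3: 33 − 33 = 0  (binding)
  C4: 51 − 42 = 9  (slack)

Optimal: x1 = 8, x2 = 5
Binding: C1, C3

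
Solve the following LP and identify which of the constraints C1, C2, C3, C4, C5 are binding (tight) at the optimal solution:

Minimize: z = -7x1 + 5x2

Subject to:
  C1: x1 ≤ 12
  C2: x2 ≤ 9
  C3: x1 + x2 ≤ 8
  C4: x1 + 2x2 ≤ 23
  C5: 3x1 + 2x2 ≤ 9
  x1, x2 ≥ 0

At x1 = 3, x2 = 0, compute slack b - a·x for each constraint:
  C1: 12 − 3 = 9  (slack)
  C2: 9 − 0 = 9  (slack)
  C3: 8 − 3 = 5  (slack)
  C4: 23 − 3 = 20  (slack)
  C5: 9 − 9 = 0  (binding)

Optimal: x1 = 3, x2 = 0
Binding: C5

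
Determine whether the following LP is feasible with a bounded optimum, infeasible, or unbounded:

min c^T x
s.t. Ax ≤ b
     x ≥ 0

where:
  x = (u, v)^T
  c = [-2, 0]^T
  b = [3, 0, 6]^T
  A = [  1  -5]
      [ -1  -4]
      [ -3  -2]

Unbounded (objective can decrease without bound)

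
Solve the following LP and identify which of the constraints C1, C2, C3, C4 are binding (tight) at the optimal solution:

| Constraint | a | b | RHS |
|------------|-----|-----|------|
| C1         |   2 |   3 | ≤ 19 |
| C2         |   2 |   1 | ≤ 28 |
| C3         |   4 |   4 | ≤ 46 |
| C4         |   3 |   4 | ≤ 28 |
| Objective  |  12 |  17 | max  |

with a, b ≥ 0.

At a = 8, b = 1, compute slack b - a·x for each constraint:
  C1: 19 − 19 = 0  (binding)
  C2: 28 − 17 = 11  (slack)
  C3: 46 − 36 = 10  (slack)
  C4: 28 − 28 = 0  (binding)

Optimal: a = 8, b = 1
Binding: C1, C4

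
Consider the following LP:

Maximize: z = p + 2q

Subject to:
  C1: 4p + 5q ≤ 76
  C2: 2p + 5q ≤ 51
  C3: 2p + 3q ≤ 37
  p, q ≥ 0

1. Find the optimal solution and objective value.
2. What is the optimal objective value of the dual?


1. p = 8, q = 7, z = 22
2. 22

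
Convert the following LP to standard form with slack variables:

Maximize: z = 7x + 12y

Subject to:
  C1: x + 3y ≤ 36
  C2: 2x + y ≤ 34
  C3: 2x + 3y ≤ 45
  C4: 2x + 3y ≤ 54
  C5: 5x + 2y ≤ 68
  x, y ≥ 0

max z = 7x + 12y

s.t.
  x + 3y + s1 = 36
  2x + y + s2 = 34
  2x + 3y + s3 = 45
  2x + 3y + s4 = 54
  5x + 2y + s5 = 68
  x, y, s1, s2, s3, s4, s5 ≥ 0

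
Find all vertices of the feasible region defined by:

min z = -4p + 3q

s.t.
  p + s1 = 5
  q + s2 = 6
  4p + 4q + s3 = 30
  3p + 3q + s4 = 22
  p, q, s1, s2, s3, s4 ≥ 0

(0, 0), (5, 0), (5, 2.333), (1.333, 6), (0, 6)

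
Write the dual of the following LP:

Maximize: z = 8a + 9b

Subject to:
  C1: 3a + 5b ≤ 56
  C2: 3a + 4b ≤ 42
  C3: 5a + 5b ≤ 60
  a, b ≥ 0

Primal max cᵀx s.t. Ax ≤ b, x ≥ 0  →  Dual min bᵀy s.t. Aᵀy ≥ c, y ≥ 0.

Minimize: z = 56y1 + 42y2 + 60y3

Subject to:
  3y1 + 3y2 + 5y3 ≥ 8
  5y1 + 4y2 + 5y3 ≥ 9
  y1, y2, y3 ≥ 0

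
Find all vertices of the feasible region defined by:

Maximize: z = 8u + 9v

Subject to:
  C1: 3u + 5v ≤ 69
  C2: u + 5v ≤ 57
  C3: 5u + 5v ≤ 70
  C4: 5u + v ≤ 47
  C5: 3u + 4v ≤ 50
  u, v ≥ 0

(0, 0), (9.4, 0), (8.25, 5.75), (6, 8), (2, 11), (0, 11.4)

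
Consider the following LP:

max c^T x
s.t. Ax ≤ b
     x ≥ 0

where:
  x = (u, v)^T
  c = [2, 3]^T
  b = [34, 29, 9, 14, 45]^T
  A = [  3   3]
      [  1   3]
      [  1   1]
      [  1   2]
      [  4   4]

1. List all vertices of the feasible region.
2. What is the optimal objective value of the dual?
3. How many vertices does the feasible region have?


1. (0, 0), (9, 0), (4, 5), (0, 7)
2. 23
3. 4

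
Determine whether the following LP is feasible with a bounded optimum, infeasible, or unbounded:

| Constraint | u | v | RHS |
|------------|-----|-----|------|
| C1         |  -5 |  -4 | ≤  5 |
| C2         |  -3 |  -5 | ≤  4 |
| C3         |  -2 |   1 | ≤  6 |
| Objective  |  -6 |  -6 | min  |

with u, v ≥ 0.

Unbounded (objective can decrease without bound)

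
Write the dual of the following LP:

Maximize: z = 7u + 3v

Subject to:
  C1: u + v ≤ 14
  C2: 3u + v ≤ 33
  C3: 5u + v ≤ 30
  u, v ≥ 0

Primal max cᵀx s.t. Ax ≤ b, x ≥ 0  →  Dual min bᵀy s.t. Aᵀy ≥ c, y ≥ 0.

Minimize: z = 14y1 + 33y2 + 30y3

Subject to:
  y1 + 3y2 + 5y3 ≥ 7
  y1 + y2 + y3 ≥ 3
  y1, y2, y3 ≥ 0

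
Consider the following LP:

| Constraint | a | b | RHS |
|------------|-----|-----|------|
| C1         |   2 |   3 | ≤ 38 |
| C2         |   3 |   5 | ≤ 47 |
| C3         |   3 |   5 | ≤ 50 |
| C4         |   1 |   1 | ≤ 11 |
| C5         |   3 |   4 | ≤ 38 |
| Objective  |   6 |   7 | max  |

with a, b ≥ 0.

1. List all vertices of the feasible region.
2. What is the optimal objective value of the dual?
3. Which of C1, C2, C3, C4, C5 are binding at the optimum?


1. (0, 0), (11, 0), (6, 5), (0.6667, 9), (0, 9.4)
2. 71
3. C4, C5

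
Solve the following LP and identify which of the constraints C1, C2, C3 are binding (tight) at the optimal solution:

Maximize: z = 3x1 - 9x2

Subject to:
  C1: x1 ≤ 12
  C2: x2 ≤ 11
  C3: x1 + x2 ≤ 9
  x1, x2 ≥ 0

At x1 = 9, x2 = 0, compute slack b - a·x for each constraint:
  C1: 12 − 9 = 3  (slack)
  C2: 11 − 0 = 11  (slack)
  C3: 9 − 9 = 0  (binding)

Optimal: x1 = 9, x2 = 0
Binding: C3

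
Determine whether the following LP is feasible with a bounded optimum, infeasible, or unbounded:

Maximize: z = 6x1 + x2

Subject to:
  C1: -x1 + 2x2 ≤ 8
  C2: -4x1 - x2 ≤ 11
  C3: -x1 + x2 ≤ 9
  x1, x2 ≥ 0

Unbounded (objective can increase without bound)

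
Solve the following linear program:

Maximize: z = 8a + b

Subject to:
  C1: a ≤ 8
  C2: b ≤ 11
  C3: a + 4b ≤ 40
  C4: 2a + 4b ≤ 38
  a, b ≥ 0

Evaluate the objective at each vertex of the feasible region:
  z(0, 0) = 0
  z(8, 0) = 64
  z(8, 5.5) = 69.5  ←
  z(0, 9.5) = 9.5
The maximum is at a = 8, b = 5.5.

a = 8, b = 5.5, z = 69.5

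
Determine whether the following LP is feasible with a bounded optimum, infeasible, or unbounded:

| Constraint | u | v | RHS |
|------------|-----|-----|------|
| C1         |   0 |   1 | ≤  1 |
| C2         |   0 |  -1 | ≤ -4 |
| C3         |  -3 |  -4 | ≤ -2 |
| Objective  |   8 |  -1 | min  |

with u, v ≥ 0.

Infeasible (no feasible solution exists)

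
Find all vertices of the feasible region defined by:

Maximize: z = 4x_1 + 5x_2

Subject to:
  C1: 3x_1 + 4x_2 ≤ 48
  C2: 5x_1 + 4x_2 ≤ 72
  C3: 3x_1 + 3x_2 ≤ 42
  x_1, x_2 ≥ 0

(0, 0), (14, 0), (8, 6), (0, 12)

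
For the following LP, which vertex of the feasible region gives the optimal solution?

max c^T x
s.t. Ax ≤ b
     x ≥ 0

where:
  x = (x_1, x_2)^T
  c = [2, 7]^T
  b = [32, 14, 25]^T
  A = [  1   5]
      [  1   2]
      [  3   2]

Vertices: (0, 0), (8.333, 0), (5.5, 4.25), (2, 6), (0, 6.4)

Evaluate the objective at each vertex of the feasible region:
  z(0, 0) = 0
  z(8.333, 0) = 16.67
  z(5.5, 4.25) = 40.75
  z(2, 6) = 46  ←
  z(0, 6.4) = 44.8
The maximum is at x_1 = 2, x_2 = 6.

(2, 6)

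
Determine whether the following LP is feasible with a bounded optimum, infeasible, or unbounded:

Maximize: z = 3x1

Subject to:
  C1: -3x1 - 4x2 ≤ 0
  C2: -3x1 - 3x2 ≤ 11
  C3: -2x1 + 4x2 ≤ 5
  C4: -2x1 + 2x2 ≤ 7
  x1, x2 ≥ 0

Unbounded (objective can increase without bound)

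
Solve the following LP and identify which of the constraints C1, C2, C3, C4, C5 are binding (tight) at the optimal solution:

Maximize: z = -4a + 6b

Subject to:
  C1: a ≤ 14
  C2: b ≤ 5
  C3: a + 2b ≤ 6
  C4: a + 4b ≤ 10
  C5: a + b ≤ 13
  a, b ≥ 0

At a = 0, b = 2.5, compute slack b - a·x for each constraint:
  C1: 14 − 0 = 14  (slack)
  C2: 5 − 2.5 = 2.5  (slack)
  C3: 6 − 5 = 1  (slack)
  C4: 10 − 10 = 0  (binding)
  C5: 13 − 2.5 = 10.5  (slack)

Optimal: a = 0, b = 2.5
Binding: C4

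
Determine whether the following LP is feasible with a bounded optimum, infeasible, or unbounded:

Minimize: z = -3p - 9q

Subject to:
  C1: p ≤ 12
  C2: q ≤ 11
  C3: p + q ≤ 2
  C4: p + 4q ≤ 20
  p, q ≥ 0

Feasible with a bounded optimal solution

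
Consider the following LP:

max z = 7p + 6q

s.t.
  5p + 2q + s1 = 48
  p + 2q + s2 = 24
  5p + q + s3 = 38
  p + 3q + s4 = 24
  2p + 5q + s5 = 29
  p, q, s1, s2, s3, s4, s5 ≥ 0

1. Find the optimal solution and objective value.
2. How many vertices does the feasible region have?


1. p = 7, q = 3, z = 67
2. 4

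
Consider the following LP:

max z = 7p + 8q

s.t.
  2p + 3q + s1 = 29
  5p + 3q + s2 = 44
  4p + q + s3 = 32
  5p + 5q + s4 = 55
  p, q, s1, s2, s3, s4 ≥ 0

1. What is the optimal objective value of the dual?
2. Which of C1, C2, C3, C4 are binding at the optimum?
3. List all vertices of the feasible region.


1. 84
2. C1, C4
3. (0, 0), (8, 0), (7.429, 2.286), (5.5, 5.5), (4, 7), (0, 9.667)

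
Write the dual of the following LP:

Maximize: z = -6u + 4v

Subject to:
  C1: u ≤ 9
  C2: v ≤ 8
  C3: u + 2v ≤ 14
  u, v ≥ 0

Primal max cᵀx s.t. Ax ≤ b, x ≥ 0  →  Dual min bᵀy s.t. Aᵀy ≥ c, y ≥ 0.

Minimize: z = 9y1 + 8y2 + 14y3

Subject to:
  y1 + y3 ≥ -6
  y2 + 2y3 ≥ 4
  y1, y2, y3 ≥ 0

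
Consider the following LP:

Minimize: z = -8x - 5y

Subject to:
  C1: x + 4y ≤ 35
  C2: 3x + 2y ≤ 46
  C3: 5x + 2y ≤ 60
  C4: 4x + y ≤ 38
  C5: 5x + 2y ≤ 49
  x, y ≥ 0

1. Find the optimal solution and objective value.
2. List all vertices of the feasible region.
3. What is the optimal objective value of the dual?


1. x = 7, y = 7, z = -91
2. (0, 0), (9.5, 0), (9, 2), (7, 7), (0, 8.75)
3. -91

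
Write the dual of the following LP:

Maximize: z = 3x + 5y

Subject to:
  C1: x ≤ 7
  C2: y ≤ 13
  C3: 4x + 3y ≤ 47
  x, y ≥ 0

Primal max cᵀx s.t. Ax ≤ b, x ≥ 0  →  Dual min bᵀy s.t. Aᵀy ≥ c, y ≥ 0.

Minimize: z = 7y1 + 13y2 + 47y3

Subject to:
  y1 + 4y3 ≥ 3
  y2 + 3y3 ≥ 5
  y1, y2, y3 ≥ 0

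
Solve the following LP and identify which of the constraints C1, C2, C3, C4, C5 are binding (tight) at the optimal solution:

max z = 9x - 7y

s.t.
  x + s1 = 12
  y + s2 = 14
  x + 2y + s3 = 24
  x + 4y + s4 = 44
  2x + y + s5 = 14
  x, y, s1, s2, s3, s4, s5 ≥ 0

At x = 7, y = 0, compute slack b - a·x for each constraint:
  C1: 12 − 7 = 5  (slack)
  C2: 14 − 0 = 14  (slack)
  C3: 24 − 7 = 17  (slack)
  C4: 44 − 7 = 37  (slack)
  C5: 14 − 14 = 0  (binding)

Optimal: x = 7, y = 0
Binding: C5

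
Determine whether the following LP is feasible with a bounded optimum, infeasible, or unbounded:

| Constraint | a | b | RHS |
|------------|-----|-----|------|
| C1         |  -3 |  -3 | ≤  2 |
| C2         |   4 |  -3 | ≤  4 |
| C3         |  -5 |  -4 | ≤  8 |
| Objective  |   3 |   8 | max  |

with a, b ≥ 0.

Unbounded (objective can increase without bound)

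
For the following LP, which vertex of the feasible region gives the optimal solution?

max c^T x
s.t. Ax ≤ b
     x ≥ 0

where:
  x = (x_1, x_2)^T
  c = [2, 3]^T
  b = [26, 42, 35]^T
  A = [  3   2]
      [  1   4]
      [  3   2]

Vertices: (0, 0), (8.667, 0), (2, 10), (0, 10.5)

Evaluate the objective at each vertex of the feasible region:
  z(0, 0) = 0
  z(8.667, 0) = 17.33
  z(2, 10) = 34  ←
  z(0, 10.5) = 31.5
The maximum is at x_1 = 2, x_2 = 10.

(2, 10)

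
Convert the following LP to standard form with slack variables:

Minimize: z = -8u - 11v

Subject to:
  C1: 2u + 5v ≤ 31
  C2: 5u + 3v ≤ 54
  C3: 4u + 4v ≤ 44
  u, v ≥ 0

min z = -8u - 11v

s.t.
  2u + 5v + s1 = 31
  5u + 3v + s2 = 54
  4u + 4v + s3 = 44
  u, v, s1, s2, s3 ≥ 0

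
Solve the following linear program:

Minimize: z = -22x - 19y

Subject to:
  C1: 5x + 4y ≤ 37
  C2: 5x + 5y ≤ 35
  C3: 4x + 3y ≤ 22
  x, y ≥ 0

Evaluate the objective at each vertex of the feasible region:
  z(0, 0) = 0
  z(5.5, 0) = -121
  z(1, 6) = -136  ←
  z(0, 7) = -133
The minimum is at x = 1, y = 6.

x = 1, y = 6, z = -136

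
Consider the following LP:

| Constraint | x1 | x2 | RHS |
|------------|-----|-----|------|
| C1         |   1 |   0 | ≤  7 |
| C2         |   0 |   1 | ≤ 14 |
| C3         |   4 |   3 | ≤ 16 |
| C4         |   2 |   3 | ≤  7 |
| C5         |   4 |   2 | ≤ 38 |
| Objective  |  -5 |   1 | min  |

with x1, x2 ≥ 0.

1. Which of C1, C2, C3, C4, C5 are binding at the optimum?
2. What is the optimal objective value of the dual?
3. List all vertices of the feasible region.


1. C4
2. -17.5
3. (0, 0), (3.5, 0), (0, 2.333)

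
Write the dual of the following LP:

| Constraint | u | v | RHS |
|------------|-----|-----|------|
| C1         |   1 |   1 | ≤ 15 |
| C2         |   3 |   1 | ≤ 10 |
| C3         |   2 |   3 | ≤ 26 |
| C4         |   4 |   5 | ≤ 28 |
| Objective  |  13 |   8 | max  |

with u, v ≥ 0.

Primal max cᵀx s.t. Ax ≤ b, x ≥ 0  →  Dual min bᵀy s.t. Aᵀy ≥ c, y ≥ 0.

Minimize: z = 15y1 + 10y2 + 26y3 + 28y4

Subject to:
  y1 + 3y2 + 2y3 + 4y4 ≥ 13
  y1 + y2 + 3y3 + 5y4 ≥ 8
  y1, y2, y3, y4 ≥ 0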